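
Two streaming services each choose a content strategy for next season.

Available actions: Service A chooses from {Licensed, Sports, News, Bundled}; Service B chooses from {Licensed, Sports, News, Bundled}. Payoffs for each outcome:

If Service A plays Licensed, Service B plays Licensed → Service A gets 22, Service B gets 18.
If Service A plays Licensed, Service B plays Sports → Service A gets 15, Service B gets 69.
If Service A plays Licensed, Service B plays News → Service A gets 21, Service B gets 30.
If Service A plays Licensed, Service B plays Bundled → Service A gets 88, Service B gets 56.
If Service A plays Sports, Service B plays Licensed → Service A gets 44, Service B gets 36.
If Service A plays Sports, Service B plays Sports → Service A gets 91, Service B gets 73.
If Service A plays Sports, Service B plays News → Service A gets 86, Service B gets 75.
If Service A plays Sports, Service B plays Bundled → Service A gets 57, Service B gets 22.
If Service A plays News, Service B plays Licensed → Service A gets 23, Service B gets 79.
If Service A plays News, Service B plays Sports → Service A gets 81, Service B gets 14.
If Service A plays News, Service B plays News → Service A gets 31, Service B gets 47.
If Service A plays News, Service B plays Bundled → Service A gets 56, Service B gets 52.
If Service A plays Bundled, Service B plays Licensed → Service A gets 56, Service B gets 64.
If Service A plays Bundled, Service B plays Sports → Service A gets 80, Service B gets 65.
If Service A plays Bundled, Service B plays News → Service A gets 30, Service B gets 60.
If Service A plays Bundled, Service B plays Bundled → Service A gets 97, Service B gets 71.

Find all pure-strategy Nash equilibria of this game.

Service A against Licensed: payoffs 22, 44, 23, 56 → best response Bundled.
Service A against Sports: payoffs 15, 91, 81, 80 → best response Sports.
Service A against News: payoffs 21, 86, 31, 30 → best response Sports.
Service A against Bundled: payoffs 88, 57, 56, 97 → best response Bundled.
Service B against Licensed: payoffs 18, 69, 30, 56 → best response Sports.
Service B against Sports: payoffs 36, 73, 75, 22 → best response News.
Service B against News: payoffs 79, 14, 47, 52 → best response Licensed.
Service B against Bundled: payoffs 64, 65, 60, 71 → best response Bundled.
Mutual best responses: (Sports, News); (Bundled, Bundled).

Pure-strategy Nash equilibria: (Sports, News) and (Bundled, Bundled)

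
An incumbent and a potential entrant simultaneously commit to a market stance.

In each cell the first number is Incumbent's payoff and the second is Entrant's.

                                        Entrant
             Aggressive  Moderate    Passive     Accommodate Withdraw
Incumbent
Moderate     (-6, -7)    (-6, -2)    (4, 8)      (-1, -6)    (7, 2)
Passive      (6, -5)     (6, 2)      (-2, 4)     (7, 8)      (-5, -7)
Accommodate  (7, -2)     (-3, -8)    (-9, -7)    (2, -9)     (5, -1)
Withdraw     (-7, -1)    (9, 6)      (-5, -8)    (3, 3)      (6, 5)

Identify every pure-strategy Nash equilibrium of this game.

Pure-strategy Nash equilibria: (Moderate, Passive) and (Passive, Accommodate) and (Withdraw, Moderate)

Incumbent against Aggressive: payoffs -6, 6, 7, -7 → best response Accommodate.
Incumbent against Moderate: payoffs -6, 6, -3, 9 → best response Withdraw.
Incumbent against Passive: payoffs 4, -2, -9, -5 → best response Moderate.
Incumbent against Accommodate: payoffs -1, 7, 2, 3 → best response Passive.
Incumbent against Withdraw: payoffs 7, -5, 5, 6 → best response Moderate.
Entrant against Moderate: payoffs -7, -2, 8, -6, 2 → best response Passive.
Entrant against Passive: payoffs -5, 2, 4, 8, -7 → best response Accommodate.
Entrant against Accommodate: payoffs -2, -8, -7, -9, -1 → best response Withdraw.
Entrant against Withdraw: payoffs -1, 6, -8, 3, 5 → best response Moderate.
Mutual best responses: (Moderate, Passive); (Passive, Accommodate); (Withdraw, Moderate).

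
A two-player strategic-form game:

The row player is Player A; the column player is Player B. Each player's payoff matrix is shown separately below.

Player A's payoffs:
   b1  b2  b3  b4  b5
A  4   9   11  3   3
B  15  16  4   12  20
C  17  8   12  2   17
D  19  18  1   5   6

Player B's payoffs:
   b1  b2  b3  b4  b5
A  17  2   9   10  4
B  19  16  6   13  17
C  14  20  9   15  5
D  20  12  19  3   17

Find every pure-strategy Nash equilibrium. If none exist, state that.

Pure NE: (D, b1)

Player A against b1: payoffs 4, 15, 17, 19 → best response D.
Player A against b2: payoffs 9, 16, 8, 18 → best response D.
Player A against b3: payoffs 11, 4, 12, 1 → best response C.
Player A against b4: payoffs 3, 12, 2, 5 → best response B.
Player A against b5: payoffs 3, 20, 17, 6 → best response B.
Player B against A: payoffs 17, 2, 9, 10, 4 → best response b1.
Player B against B: payoffs 19, 16, 6, 13, 17 → best response b1.
Player B against C: payoffs 14, 20, 9, 15, 5 → best response b2.
Player B against D: payoffs 20, 12, 19, 3, 17 → best response b1.
Mutual best responses: (D, b1).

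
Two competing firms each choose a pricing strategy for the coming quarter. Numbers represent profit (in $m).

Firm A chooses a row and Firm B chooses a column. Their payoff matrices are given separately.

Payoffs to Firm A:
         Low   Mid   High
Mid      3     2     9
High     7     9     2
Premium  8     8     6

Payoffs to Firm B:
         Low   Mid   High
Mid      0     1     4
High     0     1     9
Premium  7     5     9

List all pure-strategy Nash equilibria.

Pure NE: (Mid, High)

For each player, find the best response to each opponent profile; mutual best responses are the pure NE.
Firm A against Low: payoffs 3, 7, 8 → best response Premium.
Firm A against Mid: payoffs 2, 9, 8 → best response High.
Firm A against High: payoffs 9, 2, 6 → best response Mid.
Firm B against Mid: payoffs 0, 1, 4 → best response High.
Firm B against High: payoffs 0, 1, 9 → best response High.
Firm B against Premium: payoffs 7, 5, 9 → best response High.
Mutual best responses: (Mid, High).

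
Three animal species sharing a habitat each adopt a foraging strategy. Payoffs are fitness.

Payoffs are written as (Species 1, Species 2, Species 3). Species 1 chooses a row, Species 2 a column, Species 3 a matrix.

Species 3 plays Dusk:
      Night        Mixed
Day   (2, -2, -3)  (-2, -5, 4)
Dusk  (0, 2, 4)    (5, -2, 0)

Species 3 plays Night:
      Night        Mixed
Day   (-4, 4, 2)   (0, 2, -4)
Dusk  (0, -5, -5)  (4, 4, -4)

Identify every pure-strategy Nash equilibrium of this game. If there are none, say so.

No pure-strategy Nash equilibrium.

Species 1 against (Night, Dusk): payoffs 2, 0 → best response Day.
Species 1 against (Night, Night): payoffs -4, 0 → best response Dusk.
Species 1 against (Mixed, Dusk): payoffs -2, 5 → best response Dusk.
Species 1 against (Mixed, Night): payoffs 0, 4 → best response Dusk.
Species 2 against (Day, Dusk): payoffs -2, -5 → best response Night.
Species 2 against (Day, Night): payoffs 4, 2 → best response Night.
Species 2 against (Dusk, Dusk): payoffs 2, -2 → best response Night.
Species 2 against (Dusk, Night): payoffs -5, 4 → best response Mixed.
Species 3 against (Day, Night): payoffs -3, 2 → best response Night.
Species 3 against (Day, Mixed): payoffs 4, -4 → best response Dusk.
Species 3 against (Dusk, Night): payoffs 4, -5 → best response Dusk.
Species 3 against (Dusk, Mixed): payoffs 0, -4 → best response Dusk.
No profile is a mutual best response for all players.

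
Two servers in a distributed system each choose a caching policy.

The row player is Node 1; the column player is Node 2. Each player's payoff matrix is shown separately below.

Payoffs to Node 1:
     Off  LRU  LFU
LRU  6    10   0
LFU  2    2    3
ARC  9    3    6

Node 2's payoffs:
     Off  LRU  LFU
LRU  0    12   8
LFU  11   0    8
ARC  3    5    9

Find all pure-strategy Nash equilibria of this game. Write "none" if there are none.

(LRU, LRU) and (ARC, LFU)

(LRU, Off): Node 1 can switch to ARC (6 → 9). Not NE.
(LRU, LRU): Node 1 gets 10, best alternative 3; Node 2 gets 12, best alternative 8. No profitable deviation — NE.
(LRU, LFU): Node 1 can switch to LFU (0 → 3). Not NE.
(LFU, Off): Node 1 can switch to LRU (2 → 6). Not NE.
(LFU, LRU): Node 1 can switch to LRU (2 → 10). Not NE.
(LFU, LFU): Node 1 can switch to ARC (3 → 6). Not NE.
(ARC, Off): Node 2 can switch to LRU (3 → 5). Not NE.
(ARC, LRU): Node 1 can switch to LRU (3 → 10). Not NE.
(ARC, LFU): Node 1 gets 6, best alternative 3; Node 2 gets 9, best alternative 5. No profitable deviation — NE.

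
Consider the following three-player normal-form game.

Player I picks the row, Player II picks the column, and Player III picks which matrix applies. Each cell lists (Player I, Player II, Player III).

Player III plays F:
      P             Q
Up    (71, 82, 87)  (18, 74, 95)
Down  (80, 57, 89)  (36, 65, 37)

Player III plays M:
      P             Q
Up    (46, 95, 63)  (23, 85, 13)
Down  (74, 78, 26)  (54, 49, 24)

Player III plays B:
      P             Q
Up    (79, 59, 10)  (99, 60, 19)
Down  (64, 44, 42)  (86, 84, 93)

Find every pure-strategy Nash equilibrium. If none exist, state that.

For each player, find the best response to each opponent profile; mutual best responses are the pure NE.
Player I against (P, F): payoffs 71, 80 → best response Down.
Player I against (P, M): payoffs 46, 74 → best response Down.
Player I against (P, B): payoffs 79, 64 → best response Up.
Player I against (Q, F): payoffs 18, 36 → best response Down.
Player I against (Q, M): payoffs 23, 54 → best response Down.
Player I against (Q, B): payoffs 99, 86 → best response Up.
Player II against (Up, F): payoffs 82, 74 → best response P.
Player II against (Up, M): payoffs 95, 85 → best response P.
Player II against (Up, B): payoffs 59, 60 → best response Q.
Player II against (Down, F): payoffs 57, 65 → best response Q.
Player II against (Down, M): payoffs 78, 49 → best response P.
Player II against (Down, B): payoffs 44, 84 → best response Q.
Player III against (Up, P): payoffs 87, 63, 10 → best response F.
Player III against (Up, Q): payoffs 95, 13, 19 → best response F.
Player III against (Down, P): payoffs 89, 26, 42 → best response F.
Player III against (Down, Q): payoffs 37, 24, 93 → best response B.
No profile is a mutual best response for all players.

This game has no pure Nash equilibrium.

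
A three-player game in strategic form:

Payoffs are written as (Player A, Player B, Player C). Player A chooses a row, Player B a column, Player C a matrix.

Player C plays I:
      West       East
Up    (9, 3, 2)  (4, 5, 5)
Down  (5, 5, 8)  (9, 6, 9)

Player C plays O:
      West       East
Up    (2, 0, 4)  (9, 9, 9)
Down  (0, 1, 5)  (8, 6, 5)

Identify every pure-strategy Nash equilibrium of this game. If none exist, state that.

The pure Nash equilibria are (Up, East, O); (Down, East, I).

(Up, West, I): Player B can switch to East (3 → 5). Not NE.
(Up, West, O): Player B can switch to East (0 → 9). Not NE.
(Up, East, I): Player A can switch to Down (4 → 9). Not NE.
(Up, East, O): Player A gets 9, best alternative 8; Player B gets 9, best alternative 0; Player C gets 9, best alternative 5. No profitable deviation — NE.
(Down, West, I): Player A can switch to Up (5 → 9). Not NE.
(Down, West, O): Player A can switch to Up (0 → 2). Not NE.
(Down, East, I): Player A gets 9, best alternative 4; Player B gets 6, best alternative 5; Player C gets 9, best alternative 5. No profitable deviation — NE.
(Down, East, O): Player A can switch to Up (8 → 9). Not NE.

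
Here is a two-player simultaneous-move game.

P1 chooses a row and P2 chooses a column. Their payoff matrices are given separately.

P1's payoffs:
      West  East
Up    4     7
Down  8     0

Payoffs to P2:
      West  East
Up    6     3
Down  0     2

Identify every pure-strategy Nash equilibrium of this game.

P1 against West: payoffs 4, 8 → best response Down.
P1 against East: payoffs 7, 0 → best response Up.
P2 against Up: payoffs 6, 3 → best response West.
P2 against Down: payoffs 0, 2 → best response East.
No profile is a mutual best response for all players.

There is no pure-strategy Nash equilibrium.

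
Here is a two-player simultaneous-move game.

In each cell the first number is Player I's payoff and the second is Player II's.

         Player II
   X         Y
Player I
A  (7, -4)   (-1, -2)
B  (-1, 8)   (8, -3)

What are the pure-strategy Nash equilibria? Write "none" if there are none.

No pure-strategy Nash equilibrium.

(A, X): Player II can switch to Y (-4 → -2). Not NE.
(A, Y): Player I can switch to B (-1 → 8). Not NE.
(B, X): Player I can switch to A (-1 → 7). Not NE.
(B, Y): Player II can switch to X (-3 → 8). Not NE.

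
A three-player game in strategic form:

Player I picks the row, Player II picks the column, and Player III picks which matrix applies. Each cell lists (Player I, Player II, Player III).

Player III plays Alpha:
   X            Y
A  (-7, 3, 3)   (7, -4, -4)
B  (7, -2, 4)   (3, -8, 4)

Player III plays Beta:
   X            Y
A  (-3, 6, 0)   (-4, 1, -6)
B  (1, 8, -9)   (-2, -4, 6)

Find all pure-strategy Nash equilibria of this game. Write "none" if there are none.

Pure NE: (B, X, Alpha)

(A, X, Alpha): Player I can switch to B (-7 → 7). Not NE.
(A, X, Beta): Player I can switch to B (-3 → 1). Not NE.
(A, Y, Alpha): Player II can switch to X (-4 → 3). Not NE.
(A, Y, Beta): Player I can switch to B (-4 → -2). Not NE.
(B, X, Alpha): Player I gets 7, best alternative -7; Player II gets -2, best alternative -8; Player III gets 4, best alternative -9. No profitable deviation — NE.
(B, X, Beta): Player III can switch to Alpha (-9 → 4). Not NE.
(B, Y, Alpha): Player I can switch to A (3 → 7). Not NE.
(B, Y, Beta): Player II can switch to X (-4 → 8). Not NE.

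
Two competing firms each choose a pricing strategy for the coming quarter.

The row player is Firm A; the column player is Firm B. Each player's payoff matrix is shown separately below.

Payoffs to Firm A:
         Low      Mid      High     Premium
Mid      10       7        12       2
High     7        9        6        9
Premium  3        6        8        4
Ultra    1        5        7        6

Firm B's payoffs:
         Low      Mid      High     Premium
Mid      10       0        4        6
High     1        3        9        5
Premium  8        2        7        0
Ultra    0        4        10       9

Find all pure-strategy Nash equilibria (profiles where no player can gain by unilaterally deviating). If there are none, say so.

Firm A against Low: payoffs 10, 7, 3, 1 → best response Mid.
Firm A against Mid: payoffs 7, 9, 6, 5 → best response High.
Firm A against High: payoffs 12, 6, 8, 7 → best response Mid.
Firm A against Premium: payoffs 2, 9, 4, 6 → best response High.
Firm B against Mid: payoffs 10, 0, 4, 6 → best response Low.
Firm B against High: payoffs 1, 3, 9, 5 → best response High.
Firm B against Premium: payoffs 8, 2, 7, 0 → best response Low.
Firm B against Ultra: payoffs 0, 4, 10, 9 → best response High.
Mutual best responses: (Mid, Low).

Pure NE: (Mid, Low)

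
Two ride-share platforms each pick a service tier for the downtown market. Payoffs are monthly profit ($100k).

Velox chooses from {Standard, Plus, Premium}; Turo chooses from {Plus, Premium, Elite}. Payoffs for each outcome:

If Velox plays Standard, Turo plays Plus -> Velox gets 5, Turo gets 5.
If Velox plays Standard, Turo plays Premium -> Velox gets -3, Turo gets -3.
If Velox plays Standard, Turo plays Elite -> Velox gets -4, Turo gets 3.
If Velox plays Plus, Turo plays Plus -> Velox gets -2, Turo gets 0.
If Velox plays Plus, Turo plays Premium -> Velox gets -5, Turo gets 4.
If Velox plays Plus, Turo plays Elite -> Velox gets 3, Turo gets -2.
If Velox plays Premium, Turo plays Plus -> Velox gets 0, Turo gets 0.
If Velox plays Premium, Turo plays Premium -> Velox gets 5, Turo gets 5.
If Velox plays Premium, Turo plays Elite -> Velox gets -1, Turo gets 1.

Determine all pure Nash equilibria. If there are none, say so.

(Standard, Plus): Velox gets 5, best alternative 0; Turo gets 5, best alternative 3. No profitable deviation — NE.
(Standard, Premium): Velox can switch to Premium (-3 → 5). Not NE.
(Standard, Elite): Velox can switch to Plus (-4 → 3). Not NE.
(Plus, Plus): Velox can switch to Standard (-2 → 5). Not NE.
(Plus, Premium): Velox can switch to Standard (-5 → -3). Not NE.
(Plus, Elite): Turo can switch to Plus (-2 → 0). Not NE.
(Premium, Plus): Velox can switch to Standard (0 → 5). Not NE.
(Premium, Premium): Velox gets 5, best alternative -3; Turo gets 5, best alternative 1. No profitable deviation — NE.
(Premium, Elite): Velox can switch to Plus (-1 → 3). Not NE.

Pure-strategy Nash equilibria: (Standard, Plus); (Premium, Premium)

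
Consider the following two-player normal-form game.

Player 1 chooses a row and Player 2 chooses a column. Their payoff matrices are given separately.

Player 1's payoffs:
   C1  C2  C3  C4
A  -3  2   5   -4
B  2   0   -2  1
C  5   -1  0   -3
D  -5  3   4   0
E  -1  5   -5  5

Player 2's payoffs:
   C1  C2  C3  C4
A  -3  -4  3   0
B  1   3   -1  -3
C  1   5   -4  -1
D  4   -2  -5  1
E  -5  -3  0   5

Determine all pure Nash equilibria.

For each strategy profile, look for a profitable unilateral deviation.
(A, C1): Player 1 can switch to B (-3 → 2). Not NE.
(A, C2): Player 1 can switch to D (2 → 3). Not NE.
(A, C3): Player 1 gets 5, best alternative 4; Player 2 gets 3, best alternative 0. No profitable deviation — NE.
(A, C4): Player 1 can switch to B (-4 → 1). Not NE.
(B, C1): Player 1 can switch to C (2 → 5). Not NE.
(B, C2): Player 1 can switch to A (0 → 2). Not NE.
(B, C3): Player 1 can switch to A (-2 → 5). Not NE.
(B, C4): Player 1 can switch to E (1 → 5). Not NE.
(C, C1): Player 2 can switch to C2 (1 → 5). Not NE.
(E, C4): Player 1 gets 5, best alternative 1; Player 2 gets 5, best alternative 0. No profitable deviation — NE.
(The remaining 10 profiles each have a profitable deviation by the same check.)

(A, C3); (E, C4)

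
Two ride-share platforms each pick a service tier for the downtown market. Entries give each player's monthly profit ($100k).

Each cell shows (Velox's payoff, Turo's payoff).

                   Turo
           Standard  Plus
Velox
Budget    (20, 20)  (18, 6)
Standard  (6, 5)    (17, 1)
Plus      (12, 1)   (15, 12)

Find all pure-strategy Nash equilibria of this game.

Velox against Standard: payoffs 20, 6, 12 → best response Budget.
Velox against Plus: payoffs 18, 17, 15 → best response Budget.
Turo against Budget: payoffs 20, 6 → best response Standard.
Turo against Standard: payoffs 5, 1 → best response Standard.
Turo against Plus: payoffs 1, 12 → best response Plus.
Mutual best responses: (Budget, Standard).

(Budget, Standard)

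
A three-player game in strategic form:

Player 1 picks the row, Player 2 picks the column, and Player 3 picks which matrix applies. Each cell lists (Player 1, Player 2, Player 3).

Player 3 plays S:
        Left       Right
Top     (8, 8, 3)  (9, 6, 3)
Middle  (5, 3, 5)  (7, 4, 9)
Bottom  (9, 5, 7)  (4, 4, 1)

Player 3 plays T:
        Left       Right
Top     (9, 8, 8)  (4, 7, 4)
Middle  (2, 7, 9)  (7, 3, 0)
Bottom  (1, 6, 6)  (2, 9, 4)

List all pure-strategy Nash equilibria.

The pure Nash equilibria are (Top, Left, T), (Bottom, Left, S).

(Top, Left, S): Player 1 can switch to Bottom (8 → 9). Not NE.
(Top, Left, T): Player 1 gets 9, best alternative 2; Player 2 gets 8, best alternative 7; Player 3 gets 8, best alternative 3. No profitable deviation — NE.
(Top, Right, S): Player 2 can switch to Left (6 → 8). Not NE.
(Top, Right, T): Player 1 can switch to Middle (4 → 7). Not NE.
(Middle, Left, S): Player 1 can switch to Top (5 → 8). Not NE.
(Middle, Left, T): Player 1 can switch to Top (2 → 9). Not NE.
(Middle, Right, S): Player 1 can switch to Top (7 → 9). Not NE.
(Middle, Right, T): Player 2 can switch to Left (3 → 7). Not NE.
(Bottom, Left, S): Player 1 gets 9, best alternative 8; Player 2 gets 5, best alternative 4; Player 3 gets 7, best alternative 6. No profitable deviation — NE.
(Bottom, Left, T): Player 1 can switch to Top (1 → 9). Not NE.
(Bottom, Right, S): Player 1 can switch to Top (4 → 9). Not NE.
(Bottom, Right, T): Player 1 can switch to Top (2 → 4). Not NE.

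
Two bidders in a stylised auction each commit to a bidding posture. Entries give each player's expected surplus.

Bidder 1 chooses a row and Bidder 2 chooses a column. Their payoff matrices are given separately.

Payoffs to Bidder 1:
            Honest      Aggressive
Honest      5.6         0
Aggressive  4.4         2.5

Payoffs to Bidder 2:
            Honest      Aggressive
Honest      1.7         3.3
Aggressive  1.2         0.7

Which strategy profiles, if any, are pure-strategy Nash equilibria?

This game has no pure Nash equilibrium.

(Honest, Honest): Bidder 2 can switch to Aggressive (1.7 → 3.3). Not NE.
(Honest, Aggressive): Bidder 1 can switch to Aggressive (0 → 2.5). Not NE.
(Aggressive, Honest): Bidder 1 can switch to Honest (4.4 → 5.6). Not NE.
(Aggressive, Aggressive): Bidder 2 can switch to Honest (0.7 → 1.2). Not NE.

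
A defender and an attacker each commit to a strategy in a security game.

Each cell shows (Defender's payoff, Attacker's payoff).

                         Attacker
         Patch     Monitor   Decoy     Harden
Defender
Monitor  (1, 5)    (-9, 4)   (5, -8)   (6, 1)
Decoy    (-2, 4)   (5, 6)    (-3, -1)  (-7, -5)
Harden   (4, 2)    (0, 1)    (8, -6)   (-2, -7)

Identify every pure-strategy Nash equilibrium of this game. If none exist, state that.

Pure-strategy Nash equilibria: (Decoy, Monitor) and (Harden, Patch)

For each strategy profile, look for a profitable unilateral deviation.
(Monitor, Patch): Defender can switch to Harden (1 → 4). Not NE.
(Monitor, Monitor): Defender can switch to Decoy (-9 → 5). Not NE.
(Monitor, Decoy): Defender can switch to Harden (5 → 8). Not NE.
(Monitor, Harden): Attacker can switch to Patch (1 → 5). Not NE.
(Decoy, Patch): Defender can switch to Monitor (-2 → 1). Not NE.
(Decoy, Monitor): Defender gets 5, best alternative 0; Attacker gets 6, best alternative 4. No profitable deviation — NE.
(Decoy, Decoy): Defender can switch to Monitor (-3 → 5). Not NE.
(Decoy, Harden): Defender can switch to Monitor (-7 → 6). Not NE.
(Harden, Patch): Defender gets 4, best alternative 1; Attacker gets 2, best alternative 1. No profitable deviation — NE.
(Harden, Monitor): Defender can switch to Decoy (0 → 5). Not NE.
(Harden, Decoy): Attacker can switch to Patch (-6 → 2). Not NE.
(Harden, Harden): Defender can switch to Monitor (-2 → 6). Not NE.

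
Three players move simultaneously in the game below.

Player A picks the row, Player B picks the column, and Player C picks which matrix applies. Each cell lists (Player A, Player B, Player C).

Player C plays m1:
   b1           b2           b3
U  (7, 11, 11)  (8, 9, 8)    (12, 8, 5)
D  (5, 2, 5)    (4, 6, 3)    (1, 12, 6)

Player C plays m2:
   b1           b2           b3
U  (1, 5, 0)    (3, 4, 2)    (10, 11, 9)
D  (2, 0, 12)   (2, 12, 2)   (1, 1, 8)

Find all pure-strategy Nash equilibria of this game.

(U, b1, m1); (U, b3, m2)

For each strategy profile, look for a profitable unilateral deviation.
(U, b1, m1): Player A gets 7, best alternative 5; Player B gets 11, best alternative 9; Player C gets 11, best alternative 0. No profitable deviation — NE.
(U, b1, m2): Player A can switch to D (1 → 2). Not NE.
(U, b2, m1): Player B can switch to b1 (9 → 11). Not NE.
(U, b2, m2): Player B can switch to b1 (4 → 5). Not NE.
(U, b3, m1): Player B can switch to b1 (8 → 11). Not NE.
(U, b3, m2): Player A gets 10, best alternative 1; Player B gets 11, best alternative 5; Player C gets 9, best alternative 5. No profitable deviation — NE.
(D, b1, m1): Player A can switch to U (5 → 7). Not NE.
(D, b1, m2): Player B can switch to b2 (0 → 12). Not NE.
(D, b2, m1): Player A can switch to U (4 → 8). Not NE.
(D, b2, m2): Player A can switch to U (2 → 3). Not NE.
(D, b3, m1): Player A can switch to U (1 → 12). Not NE.
(D, b3, m2): Player A can switch to U (1 → 10). Not NE.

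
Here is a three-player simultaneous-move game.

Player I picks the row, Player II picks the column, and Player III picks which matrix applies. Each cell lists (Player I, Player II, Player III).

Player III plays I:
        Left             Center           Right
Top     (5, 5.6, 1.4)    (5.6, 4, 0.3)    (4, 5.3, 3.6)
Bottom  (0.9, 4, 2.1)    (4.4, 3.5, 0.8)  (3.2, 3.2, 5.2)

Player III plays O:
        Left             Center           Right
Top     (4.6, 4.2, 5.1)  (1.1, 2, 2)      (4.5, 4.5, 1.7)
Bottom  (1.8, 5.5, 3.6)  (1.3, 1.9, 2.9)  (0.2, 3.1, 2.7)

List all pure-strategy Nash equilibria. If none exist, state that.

none

For each player, find the best response to each opponent profile; mutual best responses are the pure NE.
Player I against (Left, I): payoffs 5, 0.9 → best response Top.
Player I against (Left, O): payoffs 4.6, 1.8 → best response Top.
Player I against (Center, I): payoffs 5.6, 4.4 → best response Top.
Player I against (Center, O): payoffs 1.1, 1.3 → best response Bottom.
Player I against (Right, I): payoffs 4, 3.2 → best response Top.
Player I against (Right, O): payoffs 4.5, 0.2 → best response Top.
Player II against (Top, I): payoffs 5.6, 4, 5.3 → best response Left.
Player II against (Top, O): payoffs 4.2, 2, 4.5 → best response Right.
Player II against (Bottom, I): payoffs 4, 3.5, 3.2 → best response Left.
Player II against (Bottom, O): payoffs 5.5, 1.9, 3.1 → best response Left.
Player III against (Top, Left): payoffs 1.4, 5.1 → best response O.
Player III against (Top, Center): payoffs 0.3, 2 → best response O.
Player III against (Top, Right): payoffs 3.6, 1.7 → best response I.
Player III against (Bottom, Left): payoffs 2.1, 3.6 → best response O.
Player III against (Bottom, Center): payoffs 0.8, 2.9 → best response O.
Player III against (Bottom, Right): payoffs 5.2, 2.7 → best response I.
No profile is a mutual best response for all players.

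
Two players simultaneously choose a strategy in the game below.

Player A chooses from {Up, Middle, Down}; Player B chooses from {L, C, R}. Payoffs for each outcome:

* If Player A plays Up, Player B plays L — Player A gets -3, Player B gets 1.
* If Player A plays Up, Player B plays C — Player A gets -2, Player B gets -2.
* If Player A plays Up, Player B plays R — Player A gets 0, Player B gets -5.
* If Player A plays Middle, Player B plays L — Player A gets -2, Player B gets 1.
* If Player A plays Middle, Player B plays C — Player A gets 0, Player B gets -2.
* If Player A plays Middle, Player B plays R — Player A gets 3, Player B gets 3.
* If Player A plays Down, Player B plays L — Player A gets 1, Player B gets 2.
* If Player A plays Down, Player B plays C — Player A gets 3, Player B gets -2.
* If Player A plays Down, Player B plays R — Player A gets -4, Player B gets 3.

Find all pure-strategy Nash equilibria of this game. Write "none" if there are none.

Player A against L: payoffs -3, -2, 1 → best response Down.
Player A against C: payoffs -2, 0, 3 → best response Down.
Player A against R: payoffs 0, 3, -4 → best response Middle.
Player B against Up: payoffs 1, -2, -5 → best response L.
Player B against Middle: payoffs 1, -2, 3 → best response R.
Player B against Down: payoffs 2, -2, 3 → best response R.
Mutual best responses: (Middle, R).

(Middle, R)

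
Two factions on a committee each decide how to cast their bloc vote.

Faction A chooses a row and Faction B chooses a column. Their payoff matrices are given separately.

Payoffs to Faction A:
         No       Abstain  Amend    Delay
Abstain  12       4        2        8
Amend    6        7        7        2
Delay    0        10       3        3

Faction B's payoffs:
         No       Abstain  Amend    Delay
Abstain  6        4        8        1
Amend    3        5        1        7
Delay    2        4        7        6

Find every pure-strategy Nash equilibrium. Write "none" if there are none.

Faction A against No: payoffs 12, 6, 0 → best response Abstain.
Faction A against Abstain: payoffs 4, 7, 10 → best response Delay.
Faction A against Amend: payoffs 2, 7, 3 → best response Amend.
Faction A against Delay: payoffs 8, 2, 3 → best response Abstain.
Faction B against Abstain: payoffs 6, 4, 8, 1 → best response Amend.
Faction B against Amend: payoffs 3, 5, 1, 7 → best response Delay.
Faction B against Delay: payoffs 2, 4, 7, 6 → best response Amend.
No profile is a mutual best response for all players.

none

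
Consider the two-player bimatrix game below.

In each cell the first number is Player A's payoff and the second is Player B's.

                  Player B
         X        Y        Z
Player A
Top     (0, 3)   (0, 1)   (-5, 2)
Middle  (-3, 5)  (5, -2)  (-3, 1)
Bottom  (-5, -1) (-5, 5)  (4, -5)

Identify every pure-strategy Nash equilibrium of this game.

Player A against X: payoffs 0, -3, -5 → best response Top.
Player A against Y: payoffs 0, 5, -5 → best response Middle.
Player A against Z: payoffs -5, -3, 4 → best response Bottom.
Player B against Top: payoffs 3, 1, 2 → best response X.
Player B against Middle: payoffs 5, -2, 1 → best response X.
Player B against Bottom: payoffs -1, 5, -5 → best response Y.
Mutual best responses: (Top, X).

The unique pure-strategy Nash equilibrium is (Top, X).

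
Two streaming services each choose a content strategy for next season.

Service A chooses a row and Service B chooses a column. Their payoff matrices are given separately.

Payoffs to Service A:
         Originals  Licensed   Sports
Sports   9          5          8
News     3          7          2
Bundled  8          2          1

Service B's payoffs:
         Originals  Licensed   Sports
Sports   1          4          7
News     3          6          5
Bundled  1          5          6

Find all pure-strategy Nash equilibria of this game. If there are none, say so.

Pure-strategy Nash equilibria: (Sports, Sports), (News, Licensed)

Service A against Originals: payoffs 9, 3, 8 → best response Sports.
Service A against Licensed: payoffs 5, 7, 2 → best response News.
Service A against Sports: payoffs 8, 2, 1 → best response Sports.
Service B against Sports: payoffs 1, 4, 7 → best response Sports.
Service B against News: payoffs 3, 6, 5 → best response Licensed.
Service B against Bundled: payoffs 1, 5, 6 → best response Sports.
Mutual best responses: (Sports, Sports); (News, Licensed).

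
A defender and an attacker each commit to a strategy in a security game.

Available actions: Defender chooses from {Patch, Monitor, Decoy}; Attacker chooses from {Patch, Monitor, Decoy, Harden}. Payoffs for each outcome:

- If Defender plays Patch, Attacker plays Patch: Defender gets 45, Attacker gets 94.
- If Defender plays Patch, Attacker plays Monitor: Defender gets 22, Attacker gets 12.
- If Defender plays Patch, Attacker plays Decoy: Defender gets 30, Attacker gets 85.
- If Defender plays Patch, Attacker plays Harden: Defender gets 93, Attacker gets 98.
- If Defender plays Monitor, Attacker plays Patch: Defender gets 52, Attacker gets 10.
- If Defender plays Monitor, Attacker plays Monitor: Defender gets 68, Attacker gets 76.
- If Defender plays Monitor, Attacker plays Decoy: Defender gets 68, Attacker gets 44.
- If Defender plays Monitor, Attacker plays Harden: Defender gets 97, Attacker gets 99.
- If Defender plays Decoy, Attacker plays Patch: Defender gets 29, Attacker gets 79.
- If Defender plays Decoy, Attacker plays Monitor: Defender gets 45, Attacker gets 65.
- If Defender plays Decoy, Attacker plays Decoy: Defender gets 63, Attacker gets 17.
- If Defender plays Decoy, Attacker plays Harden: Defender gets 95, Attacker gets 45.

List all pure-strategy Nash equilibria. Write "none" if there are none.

Pure NE: (Monitor, Harden)

(Patch, Patch): Defender can switch to Monitor (45 → 52). Not NE.
(Patch, Monitor): Defender can switch to Monitor (22 → 68). Not NE.
(Patch, Decoy): Defender can switch to Monitor (30 → 68). Not NE.
(Patch, Harden): Defender can switch to Monitor (93 → 97). Not NE.
(Monitor, Patch): Attacker can switch to Monitor (10 → 76). Not NE.
(Monitor, Monitor): Attacker can switch to Harden (76 → 99). Not NE.
(Monitor, Decoy): Attacker can switch to Monitor (44 → 76). Not NE.
(Monitor, Harden): Defender gets 97, best alternative 95; Attacker gets 99, best alternative 76. No profitable deviation — NE.
(Decoy, Patch): Defender can switch to Patch (29 → 45). Not NE.
(Decoy, Monitor): Defender can switch to Monitor (45 → 68). Not NE.
(Decoy, Decoy): Defender can switch to Monitor (63 → 68). Not NE.
(The remaining 1 profile has a profitable deviation by the same check.)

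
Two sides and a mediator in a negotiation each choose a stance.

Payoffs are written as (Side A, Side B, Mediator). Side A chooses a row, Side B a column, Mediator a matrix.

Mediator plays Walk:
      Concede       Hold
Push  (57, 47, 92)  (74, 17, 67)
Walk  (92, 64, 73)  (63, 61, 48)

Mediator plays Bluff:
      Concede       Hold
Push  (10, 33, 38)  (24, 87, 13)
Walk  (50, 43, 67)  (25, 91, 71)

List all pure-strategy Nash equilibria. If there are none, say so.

(Push, Concede, Walk): Side A can switch to Walk (57 → 92). Not NE.
(Push, Concede, Bluff): Side A can switch to Walk (10 → 50). Not NE.
(Push, Hold, Walk): Side B can switch to Concede (17 → 47). Not NE.
(Push, Hold, Bluff): Side A can switch to Walk (24 → 25). Not NE.
(Walk, Concede, Walk): Side A gets 92, best alternative 57; Side B gets 64, best alternative 61; Mediator gets 73, best alternative 67. No profitable deviation — NE.
(Walk, Concede, Bluff): Side B can switch to Hold (43 → 91). Not NE.
(Walk, Hold, Walk): Side A can switch to Push (63 → 74). Not NE.
(Walk, Hold, Bluff): Side A gets 25, best alternative 24; Side B gets 91, best alternative 43; Mediator gets 71, best alternative 48. No profitable deviation — NE.

Pure-strategy Nash equilibria: (Walk, Concede, Walk); (Walk, Hold, Bluff)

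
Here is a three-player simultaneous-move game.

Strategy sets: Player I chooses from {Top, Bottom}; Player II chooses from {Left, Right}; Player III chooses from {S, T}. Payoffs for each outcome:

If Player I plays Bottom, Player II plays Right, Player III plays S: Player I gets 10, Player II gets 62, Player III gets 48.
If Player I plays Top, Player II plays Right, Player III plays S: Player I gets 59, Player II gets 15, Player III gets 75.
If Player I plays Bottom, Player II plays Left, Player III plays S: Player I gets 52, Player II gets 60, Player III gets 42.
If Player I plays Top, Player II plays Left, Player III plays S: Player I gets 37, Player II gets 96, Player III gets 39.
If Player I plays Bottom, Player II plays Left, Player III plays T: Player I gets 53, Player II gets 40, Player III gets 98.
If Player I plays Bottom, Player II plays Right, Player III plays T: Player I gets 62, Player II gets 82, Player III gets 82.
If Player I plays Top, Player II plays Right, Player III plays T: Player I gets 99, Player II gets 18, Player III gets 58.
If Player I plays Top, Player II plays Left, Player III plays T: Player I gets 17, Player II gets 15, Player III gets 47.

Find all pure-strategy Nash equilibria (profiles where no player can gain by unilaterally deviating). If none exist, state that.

There is no pure-strategy Nash equilibrium.

(Top, Left, S): Player I can switch to Bottom (37 → 52). Not NE.
(Top, Left, T): Player I can switch to Bottom (17 → 53). Not NE.
(Top, Right, S): Player II can switch to Left (15 → 96). Not NE.
(Top, Right, T): Player III can switch to S (58 → 75). Not NE.
(Bottom, Left, S): Player II can switch to Right (60 → 62). Not NE.
(Bottom, Left, T): Player II can switch to Right (40 → 82). Not NE.
(Bottom, Right, S): Player I can switch to Top (10 → 59). Not NE.
(Bottom, Right, T): Player I can switch to Top (62 → 99). Not NE.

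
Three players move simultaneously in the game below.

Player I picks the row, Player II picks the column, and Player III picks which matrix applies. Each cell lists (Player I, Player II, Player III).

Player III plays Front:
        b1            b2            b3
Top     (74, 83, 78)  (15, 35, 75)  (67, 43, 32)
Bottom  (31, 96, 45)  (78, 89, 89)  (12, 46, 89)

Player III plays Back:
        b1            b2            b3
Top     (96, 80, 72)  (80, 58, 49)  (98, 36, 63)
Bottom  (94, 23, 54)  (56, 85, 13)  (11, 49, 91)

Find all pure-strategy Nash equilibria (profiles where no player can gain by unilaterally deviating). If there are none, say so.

Player I against (b1, Front): payoffs 74, 31 → best response Top.
Player I against (b1, Back): payoffs 96, 94 → best response Top.
Player I against (b2, Front): payoffs 15, 78 → best response Bottom.
Player I against (b2, Back): payoffs 80, 56 → best response Top.
Player I against (b3, Front): payoffs 67, 12 → best response Top.
Player I against (b3, Back): payoffs 98, 11 → best response Top.
Player II against (Top, Front): payoffs 83, 35, 43 → best response b1.
Player II against (Top, Back): payoffs 80, 58, 36 → best response b1.
Player II against (Bottom, Front): payoffs 96, 89, 46 → best response b1.
Player II against (Bottom, Back): payoffs 23, 85, 49 → best response b2.
Player III against (Top, b1): payoffs 78, 72 → best response Front.
Player III against (Top, b2): payoffs 75, 49 → best response Front.
Player III against (Top, b3): payoffs 32, 63 → best response Back.
Player III against (Bottom, b1): payoffs 45, 54 → best response Back.
Player III against (Bottom, b2): payoffs 89, 13 → best response Front.
Player III against (Bottom, b3): payoffs 89, 91 → best response Back.
Mutual best responses: (Top, b1, Front).

The unique pure-strategy Nash equilibrium is (Top, b1, Front).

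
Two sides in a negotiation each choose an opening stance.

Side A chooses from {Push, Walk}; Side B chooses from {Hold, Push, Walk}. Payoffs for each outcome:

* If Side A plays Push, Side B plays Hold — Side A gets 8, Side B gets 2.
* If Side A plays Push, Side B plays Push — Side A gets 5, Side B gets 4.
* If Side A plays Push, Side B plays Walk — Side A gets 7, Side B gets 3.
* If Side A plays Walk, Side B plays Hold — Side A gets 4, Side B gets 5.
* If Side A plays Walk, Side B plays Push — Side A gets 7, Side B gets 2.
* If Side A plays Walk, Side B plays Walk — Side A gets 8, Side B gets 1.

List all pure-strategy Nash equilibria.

There is no pure-strategy Nash equilibrium.

Side A against Hold: payoffs 8, 4 → best response Push.
Side A against Push: payoffs 5, 7 → best response Walk.
Side A against Walk: payoffs 7, 8 → best response Walk.
Side B against Push: payoffs 2, 4, 3 → best response Push.
Side B against Walk: payoffs 5, 2, 1 → best response Hold.
No profile is a mutual best response for all players.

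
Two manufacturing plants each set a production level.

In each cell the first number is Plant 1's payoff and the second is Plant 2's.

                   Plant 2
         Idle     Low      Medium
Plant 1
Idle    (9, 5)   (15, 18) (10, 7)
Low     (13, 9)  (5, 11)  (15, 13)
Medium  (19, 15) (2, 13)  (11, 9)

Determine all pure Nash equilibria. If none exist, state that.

For each player, find the best response to each opponent profile; mutual best responses are the pure NE.
Plant 1 against Idle: payoffs 9, 13, 19 → best response Medium.
Plant 1 against Low: payoffs 15, 5, 2 → best response Idle.
Plant 1 against Medium: payoffs 10, 15, 11 → best response Low.
Plant 2 against Idle: payoffs 5, 18, 7 → best response Low.
Plant 2 against Low: payoffs 9, 11, 13 → best response Medium.
Plant 2 against Medium: payoffs 15, 13, 9 → best response Idle.
Mutual best responses: (Idle, Low); (Low, Medium); (Medium, Idle).

(Idle, Low) and (Low, Medium) and (Medium, Idle)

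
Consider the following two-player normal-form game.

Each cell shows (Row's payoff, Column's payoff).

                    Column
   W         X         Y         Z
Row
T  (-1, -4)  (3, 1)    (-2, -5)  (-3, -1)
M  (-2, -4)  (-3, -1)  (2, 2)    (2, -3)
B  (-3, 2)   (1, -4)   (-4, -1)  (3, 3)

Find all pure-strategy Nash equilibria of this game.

(T, W): Column can switch to X (-4 → 1). Not NE.
(T, X): Row gets 3, best alternative 1; Column gets 1, best alternative -1. No profitable deviation — NE.
(T, Y): Row can switch to M (-2 → 2). Not NE.
(T, Z): Row can switch to M (-3 → 2). Not NE.
(M, W): Row can switch to T (-2 → -1). Not NE.
(M, X): Row can switch to T (-3 → 3). Not NE.
(M, Y): Row gets 2, best alternative -2; Column gets 2, best alternative -1. No profitable deviation — NE.
(M, Z): Row can switch to B (2 → 3). Not NE.
(B, W): Row can switch to T (-3 → -1). Not NE.
(B, X): Row can switch to T (1 → 3). Not NE.
(B, Y): Row can switch to T (-4 → -2). Not NE.
(B, Z): Row gets 3, best alternative 2; Column gets 3, best alternative 2. No profitable deviation — NE.

The pure Nash equilibria are (T, X); (M, Y); (B, Z).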